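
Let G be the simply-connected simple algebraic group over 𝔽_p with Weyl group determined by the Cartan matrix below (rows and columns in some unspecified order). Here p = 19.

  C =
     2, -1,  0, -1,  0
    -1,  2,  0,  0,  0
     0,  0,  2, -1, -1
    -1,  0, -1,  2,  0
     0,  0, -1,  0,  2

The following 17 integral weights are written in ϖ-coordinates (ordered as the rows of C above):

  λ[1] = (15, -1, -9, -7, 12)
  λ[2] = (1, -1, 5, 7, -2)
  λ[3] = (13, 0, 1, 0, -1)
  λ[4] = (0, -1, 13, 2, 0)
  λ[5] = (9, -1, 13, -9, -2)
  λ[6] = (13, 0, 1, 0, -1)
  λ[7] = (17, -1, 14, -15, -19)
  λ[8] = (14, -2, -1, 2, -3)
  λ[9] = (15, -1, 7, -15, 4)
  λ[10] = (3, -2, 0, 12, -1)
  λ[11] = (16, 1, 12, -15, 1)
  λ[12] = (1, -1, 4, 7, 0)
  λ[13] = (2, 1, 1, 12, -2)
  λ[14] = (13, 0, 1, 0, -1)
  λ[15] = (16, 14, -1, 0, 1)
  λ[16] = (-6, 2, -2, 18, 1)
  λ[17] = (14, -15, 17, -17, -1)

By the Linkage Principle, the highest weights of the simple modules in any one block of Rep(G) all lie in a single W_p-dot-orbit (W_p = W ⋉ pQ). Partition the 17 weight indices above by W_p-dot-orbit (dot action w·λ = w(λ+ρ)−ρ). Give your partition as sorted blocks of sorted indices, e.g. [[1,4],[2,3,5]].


Cartan matrix: type A_5 (|W|=720); un-permuting the 5 rows.

Alcove-folded reps (p=19, 17 weights, presented ϖ-order):

    1: (2, 0, 5, 8, 1)
    2: (2, 0, 5, 8, 1)
    3: (14, 1, 2, 1, 0)
    4: (1, 0, 14, 3, 1)
    5: (2, 0, 5, 8, 1)
    6: (14, 1, 2, 1, 0)
    7: (1, 0, 14, 3, 1)
    8: (14, 1, 2, 1, 0)
    9: (2, 0, 5, 8, 1)
    10: (3, 1, 1, 13, 0)
    11: (3, 1, 1, 13, 0)
    12: (2, 0, 5, 8, 1)
    13: (3, 1, 1, 13, 0)
    14: (14, 1, 2, 1, 0)
    15: (3, 1, 1, 13, 0)
    16: (3, 1, 1, 13, 0)
    17: (14, 1, 2, 1, 0)

Partition of {1..17} into 4 W_19-dot-orbits:

[[1, 2, 5, 9, 12], [3, 6, 8, 14, 17], [4, 7], [10, 11, 13, 15, 16]]


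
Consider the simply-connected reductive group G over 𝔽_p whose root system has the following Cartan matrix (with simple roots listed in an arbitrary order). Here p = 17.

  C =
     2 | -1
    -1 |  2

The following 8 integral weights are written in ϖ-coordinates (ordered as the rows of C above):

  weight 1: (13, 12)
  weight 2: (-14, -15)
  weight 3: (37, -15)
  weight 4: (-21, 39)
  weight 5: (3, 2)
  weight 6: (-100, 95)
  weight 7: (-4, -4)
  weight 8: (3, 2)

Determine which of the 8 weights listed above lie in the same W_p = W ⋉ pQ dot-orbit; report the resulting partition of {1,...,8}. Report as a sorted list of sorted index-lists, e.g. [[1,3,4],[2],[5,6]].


Dynkin diagram of C (from the 2 off-diagonal −1 entries): A_2.

λ_j+ρ reflected into Ā_17 (⟨·,θ^∨⟩≤17); 2-tuples as given:

    λ_1 → (4, 3)
    λ_2 → (4, 3)
    λ_3 → (4, 3)
    λ_4 → (3, 3)
    λ_5 → (4, 3)
    λ_6 → (3, 3)
    λ_7 → (3, 3)
    λ_8 → (4, 3)

Linkage partition of the 8 weights (2 classes, p=17):

[[1, 2, 3, 5, 8], [4, 6, 7]]


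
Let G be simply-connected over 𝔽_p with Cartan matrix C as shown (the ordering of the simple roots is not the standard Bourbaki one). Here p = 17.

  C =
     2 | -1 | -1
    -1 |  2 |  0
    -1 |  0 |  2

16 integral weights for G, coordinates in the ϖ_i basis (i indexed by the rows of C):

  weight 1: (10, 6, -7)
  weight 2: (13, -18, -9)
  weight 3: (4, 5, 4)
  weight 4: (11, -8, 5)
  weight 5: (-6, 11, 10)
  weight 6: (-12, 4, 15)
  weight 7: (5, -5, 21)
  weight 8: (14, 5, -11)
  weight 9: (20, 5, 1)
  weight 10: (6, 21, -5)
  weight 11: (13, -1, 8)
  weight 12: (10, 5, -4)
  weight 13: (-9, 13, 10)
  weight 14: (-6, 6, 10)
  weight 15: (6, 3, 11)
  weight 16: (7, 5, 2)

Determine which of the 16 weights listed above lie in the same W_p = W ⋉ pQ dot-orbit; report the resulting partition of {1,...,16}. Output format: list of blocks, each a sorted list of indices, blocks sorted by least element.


Dynkin diagram of C (from the 4 off-diagonal −1 entries): A_3.

Folding the 16 weights λ_j+ρ into Ā_17 (reps in the given 3-coord order):

  [1] (5, 6, 5) · [2] (8, 6, 3) · [3] (5, 6, 5) · [4] (5, 6, 5) · [5] (5, 6, 5) · [6] (5, 6, 5) · [7] (5, 2, 6) · [8] (5, 2, 6) · [9] (5, 2, 6) · [10] (5, 5, 3) · [11] (8, 6, 3) · [12] (8, 6, 3) · [13] (8, 6, 3) · [14] (5, 2, 6) · [15] (5, 2, 6) · [16] (8, 6, 3)

Partition of {1..16} into 4 W_17-dot-orbits:

[[1, 3, 4, 5, 6], [2, 11, 12, 13, 16], [7, 8, 9, 14, 15], [10]]


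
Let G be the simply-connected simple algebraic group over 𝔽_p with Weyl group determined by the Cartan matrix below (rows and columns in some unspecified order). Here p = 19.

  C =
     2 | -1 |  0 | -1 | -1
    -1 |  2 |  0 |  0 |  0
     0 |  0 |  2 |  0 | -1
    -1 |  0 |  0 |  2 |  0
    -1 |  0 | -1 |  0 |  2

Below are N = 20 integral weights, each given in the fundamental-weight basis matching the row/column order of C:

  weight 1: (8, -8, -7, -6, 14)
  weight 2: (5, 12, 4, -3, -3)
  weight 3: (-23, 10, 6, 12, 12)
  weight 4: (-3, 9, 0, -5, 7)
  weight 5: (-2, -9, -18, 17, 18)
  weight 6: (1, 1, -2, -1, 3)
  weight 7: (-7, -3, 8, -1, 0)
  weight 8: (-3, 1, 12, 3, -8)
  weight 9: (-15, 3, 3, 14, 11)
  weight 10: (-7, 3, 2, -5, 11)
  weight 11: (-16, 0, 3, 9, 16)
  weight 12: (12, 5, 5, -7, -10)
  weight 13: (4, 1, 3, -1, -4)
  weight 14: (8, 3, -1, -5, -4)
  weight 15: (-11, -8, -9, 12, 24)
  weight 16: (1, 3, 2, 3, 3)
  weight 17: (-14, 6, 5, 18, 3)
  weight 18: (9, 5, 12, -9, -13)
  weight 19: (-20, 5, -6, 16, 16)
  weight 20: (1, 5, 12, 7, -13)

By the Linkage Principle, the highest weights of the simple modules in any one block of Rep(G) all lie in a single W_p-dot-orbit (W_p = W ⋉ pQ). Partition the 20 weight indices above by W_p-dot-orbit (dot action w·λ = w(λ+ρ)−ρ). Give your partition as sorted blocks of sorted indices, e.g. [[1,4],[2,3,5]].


D_5 Cartan matrix, 5 simple roots permuted; ρ=(1,1,1,1,1).

λ_j+ρ reflected into Ā_19 (⟨·,θ^∨⟩≤19); 5-tuples as given:

  λ_1+ρ ↦ (2, 2, 1, 0, 3) · λ_2+ρ ↦ (2, 10, 2, 1, 0) · λ_3+ρ ↦ (4, 4, 1, 2, 2) · λ_4+ρ ↦ (4, 4, 1, 2, 2) · λ_5+ρ ↦ (1, 8, 0, 0, 1) · λ_6+ρ ↦ (2, 2, 1, 0, 3) · λ_7+ρ ↦ (2, 2, 1, 0, 3) · λ_8+ρ ↦ (2, 2, 1, 0, 3) · λ_9+ρ ↦ (2, 10, 2, 1, 0) · λ_10+ρ ↦ (2, 4, 3, 4, 0) · λ_11+ρ ↦ (2, 10, 2, 1, 0) · λ_12+ρ ↦ (2, 4, 3, 4, 0) · λ_13+ρ ↦ (2, 2, 1, 0, 3) · λ_14+ρ ↦ (2, 4, 3, 4, 0) · λ_15+ρ ↦ (4, 4, 1, 2, 2) · λ_16+ρ ↦ (2, 4, 3, 4, 0) · λ_17+ρ ↦ (2, 4, 3, 4, 0) · λ_18+ρ ↦ (4, 4, 1, 2, 2) · λ_19+ρ ↦ (2, 10, 2, 1, 0) · λ_20+ρ ↦ (4, 4, 1, 2, 2)

These 20 weights hit 5 W_19-dot-orbits; sizes (5, 4, 5, 1, 5):

[[1, 6, 7, 8, 13], [2, 9, 11, 19], [3, 4, 15, 18, 20], [5], [10, 12, 14, 16, 17]]


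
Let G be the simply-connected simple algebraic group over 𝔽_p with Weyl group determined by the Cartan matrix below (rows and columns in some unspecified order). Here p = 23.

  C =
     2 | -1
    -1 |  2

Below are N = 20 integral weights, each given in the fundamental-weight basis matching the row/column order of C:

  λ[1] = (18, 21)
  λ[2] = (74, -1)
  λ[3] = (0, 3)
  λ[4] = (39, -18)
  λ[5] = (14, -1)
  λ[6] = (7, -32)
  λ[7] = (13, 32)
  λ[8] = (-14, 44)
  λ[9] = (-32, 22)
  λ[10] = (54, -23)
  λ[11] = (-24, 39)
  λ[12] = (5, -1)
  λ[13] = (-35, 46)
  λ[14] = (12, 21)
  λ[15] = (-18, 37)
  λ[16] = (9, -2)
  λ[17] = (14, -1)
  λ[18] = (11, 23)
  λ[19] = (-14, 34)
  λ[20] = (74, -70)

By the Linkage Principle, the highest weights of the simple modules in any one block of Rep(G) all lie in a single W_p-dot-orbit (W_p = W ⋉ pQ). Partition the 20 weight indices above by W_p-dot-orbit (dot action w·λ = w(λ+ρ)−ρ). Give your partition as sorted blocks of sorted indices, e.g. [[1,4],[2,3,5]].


Cartan matrix: type A_2 (|W|=6); un-permuting the 2 rows.

Ā_23 reps of the 20 weights (A_2, coords as presented):

    1: (1, 4)
    2: (6, 0)
    3: (1, 4)
    4: (6, 0)
    5: (15, 0)
    6: (15, 0)
    7: (9, 1)
    8: (9, 1)
    9: (15, 0)
    10: (9, 1)
    11: (6, 0)
    12: (6, 0)
    13: (1, 10)
    14: (1, 10)
    15: (2, 6)
    16: (9, 1)
    17: (15, 0)
    18: (1, 10)
    19: (1, 10)
    20: (6, 0)

Partition of {1..20} into 6 W_23-dot-orbits:

[[1, 3], [2, 4, 11, 12, 20], [5, 6, 9, 17], [7, 8, 10, 16], [13, 14, 18, 19], [15]]


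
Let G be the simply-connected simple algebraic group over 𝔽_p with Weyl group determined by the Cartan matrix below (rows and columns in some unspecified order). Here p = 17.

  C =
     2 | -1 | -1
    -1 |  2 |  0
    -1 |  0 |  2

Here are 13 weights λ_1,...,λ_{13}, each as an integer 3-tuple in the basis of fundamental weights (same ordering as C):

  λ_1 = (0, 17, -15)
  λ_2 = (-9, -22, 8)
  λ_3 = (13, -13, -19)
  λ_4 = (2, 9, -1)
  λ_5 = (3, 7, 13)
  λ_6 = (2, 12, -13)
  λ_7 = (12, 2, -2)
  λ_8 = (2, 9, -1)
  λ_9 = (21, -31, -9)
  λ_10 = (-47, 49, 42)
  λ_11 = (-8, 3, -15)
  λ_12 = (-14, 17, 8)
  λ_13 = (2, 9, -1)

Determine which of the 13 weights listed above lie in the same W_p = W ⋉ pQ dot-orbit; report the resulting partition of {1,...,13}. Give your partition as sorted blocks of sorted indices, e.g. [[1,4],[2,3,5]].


Type A_3, rank 3, |W|=24; reorder rows/cols to standard.

Ā_17 reps of the 13 weights (A_3, coords as presented):

    λ_1+ρ ↦ (12, 3, 1)
    λ_2+ρ ↦ (3, 1, 5)
    λ_3+ρ ↦ (12, 3, 1)
    λ_4+ρ ↦ (3, 10, 0)
    λ_5+ρ ↦ (3, 1, 5)
    λ_6+ρ ↦ (9, 4, 3)
    λ_7+ρ ↦ (12, 3, 1)
    λ_8+ρ ↦ (3, 10, 0)
    λ_9+ρ ↦ (3, 1, 5)
    λ_10+ρ ↦ (9, 4, 3)
    λ_11+ρ ↦ (3, 10, 0)
    λ_12+ρ ↦ (9, 4, 3)
    λ_13+ρ ↦ (3, 10, 0)

Linkage partition of the 13 weights (4 classes, p=17):

[[1, 3, 7], [2, 5, 9], [4, 8, 11, 13], [6, 10, 12]]


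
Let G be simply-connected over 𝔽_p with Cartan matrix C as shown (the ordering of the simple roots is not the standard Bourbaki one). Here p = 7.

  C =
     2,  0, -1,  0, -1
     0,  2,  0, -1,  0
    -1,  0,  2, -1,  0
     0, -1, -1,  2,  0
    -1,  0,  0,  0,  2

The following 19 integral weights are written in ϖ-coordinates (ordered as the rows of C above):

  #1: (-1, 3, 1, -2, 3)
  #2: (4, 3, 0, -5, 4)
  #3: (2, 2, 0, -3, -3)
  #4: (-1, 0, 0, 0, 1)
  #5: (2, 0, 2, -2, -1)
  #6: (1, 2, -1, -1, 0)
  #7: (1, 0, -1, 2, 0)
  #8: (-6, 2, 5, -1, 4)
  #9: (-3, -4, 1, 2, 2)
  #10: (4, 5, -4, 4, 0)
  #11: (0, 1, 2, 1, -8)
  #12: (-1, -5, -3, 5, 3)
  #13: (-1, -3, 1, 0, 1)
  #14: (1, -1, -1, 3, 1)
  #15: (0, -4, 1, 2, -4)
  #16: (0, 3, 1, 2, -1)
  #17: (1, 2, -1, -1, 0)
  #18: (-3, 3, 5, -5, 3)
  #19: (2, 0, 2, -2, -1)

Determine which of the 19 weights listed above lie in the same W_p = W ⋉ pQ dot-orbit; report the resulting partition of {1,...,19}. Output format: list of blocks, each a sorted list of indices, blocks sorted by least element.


Root system A_5: the 5×5 matrix C matches after relabeling.

Each λ_j+ρ reduced to Ā_7; 5-tuples below use C's row order:

  λ_1 → (0, 1, 1, 1, 2)
  λ_2 → (2, 1, 0, 3, 1)
  λ_3 → (0, 1, 1, 1, 2)
  λ_4 → (0, 1, 1, 1, 2)
  λ_5 → (3, 0, 2, 1, 0)
  λ_6 → (2, 3, 0, 0, 1)
  λ_7 → (2, 1, 0, 3, 1)
  λ_8 → (3, 1, 1, 0, 2)
  λ_9 → (2, 3, 0, 0, 1)
  λ_10 → (3, 1, 1, 0, 2)
  λ_11 → (3, 0, 2, 1, 0)
  λ_12 → (2, 3, 0, 0, 1)
  λ_13 → (0, 1, 1, 1, 2)
  λ_14 → (2, 1, 0, 3, 1)
  λ_15 → (2, 3, 0, 0, 1)
  λ_16 → (2, 1, 0, 3, 1)
  λ_17 → (2, 3, 0, 0, 1)
  λ_18 → (2, 1, 0, 3, 1)
  λ_19 → (3, 0, 2, 1, 0)

These 19 weights hit 5 W_7-dot-orbits; sizes (4, 5, 3, 5, 2):

[[1, 3, 4, 13], [2, 7, 14, 16, 18], [5, 11, 19], [6, 9, 12, 15, 17], [8, 10]]


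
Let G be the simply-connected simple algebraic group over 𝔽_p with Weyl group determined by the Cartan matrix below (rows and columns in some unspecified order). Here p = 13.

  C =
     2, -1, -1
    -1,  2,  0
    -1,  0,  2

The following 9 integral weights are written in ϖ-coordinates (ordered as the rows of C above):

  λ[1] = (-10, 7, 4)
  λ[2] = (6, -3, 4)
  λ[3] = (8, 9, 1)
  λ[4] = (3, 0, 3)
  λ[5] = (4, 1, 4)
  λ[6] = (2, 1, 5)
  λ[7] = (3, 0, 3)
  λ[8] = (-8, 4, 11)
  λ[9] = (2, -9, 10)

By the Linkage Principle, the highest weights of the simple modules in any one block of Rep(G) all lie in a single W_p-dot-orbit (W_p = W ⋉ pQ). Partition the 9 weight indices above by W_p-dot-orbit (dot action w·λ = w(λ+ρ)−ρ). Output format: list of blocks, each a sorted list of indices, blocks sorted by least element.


A_3 Cartan matrix, 3 simple roots permuted; ρ=(1,1,1).

W_13-reps of the 9 weights in Ā_13 (same 3-coord order as C):

  λ_1 → (4, 1, 4) · λ_2 → (5, 2, 5) · λ_3 → (3, 2, 6) · λ_4 → (4, 1, 4) · λ_5 → (5, 2, 5) · λ_6 → (3, 2, 6) · λ_7 → (4, 1, 4) · λ_8 → (5, 2, 5) · λ_9 → (5, 2, 5)

Grouping the 9 weights by Ā_13-representative: 3 linkage classes.

[[1, 4, 7], [2, 5, 8, 9], [3, 6]]


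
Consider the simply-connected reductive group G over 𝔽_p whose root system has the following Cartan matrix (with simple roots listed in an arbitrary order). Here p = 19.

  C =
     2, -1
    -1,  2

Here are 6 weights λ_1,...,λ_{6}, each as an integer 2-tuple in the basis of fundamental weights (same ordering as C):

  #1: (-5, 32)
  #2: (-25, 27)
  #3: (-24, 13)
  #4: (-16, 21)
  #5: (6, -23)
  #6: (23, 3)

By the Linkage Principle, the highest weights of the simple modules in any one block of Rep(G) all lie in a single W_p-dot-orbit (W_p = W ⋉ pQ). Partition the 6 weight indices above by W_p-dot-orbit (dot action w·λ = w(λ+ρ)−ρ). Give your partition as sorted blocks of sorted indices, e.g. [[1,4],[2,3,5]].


Root system A_2: the 2×2 matrix C matches after relabeling.

Alcove-folded reps (p=19, 6 weights, presented ϖ-order):

  [1] (10, 5)
  [2] (10, 5)
  [3] (10, 5)
  [4] (12, 4)
  [5] (12, 4)
  [6] (10, 5)

Grouping the 6 weights by Ā_19-representative: 2 linkage classes.

[[1, 2, 3, 6], [4, 5]]


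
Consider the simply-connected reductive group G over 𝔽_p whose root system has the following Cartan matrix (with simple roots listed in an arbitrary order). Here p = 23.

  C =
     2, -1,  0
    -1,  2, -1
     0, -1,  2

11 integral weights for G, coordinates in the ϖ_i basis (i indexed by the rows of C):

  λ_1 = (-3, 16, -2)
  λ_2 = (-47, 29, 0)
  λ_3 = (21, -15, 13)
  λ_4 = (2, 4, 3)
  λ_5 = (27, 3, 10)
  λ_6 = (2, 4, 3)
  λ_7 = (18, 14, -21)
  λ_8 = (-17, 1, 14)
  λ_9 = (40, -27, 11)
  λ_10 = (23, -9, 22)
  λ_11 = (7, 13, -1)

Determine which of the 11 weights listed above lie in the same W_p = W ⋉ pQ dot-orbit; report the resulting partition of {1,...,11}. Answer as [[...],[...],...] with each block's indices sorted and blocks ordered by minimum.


Type A_3, rank 3, |W|=24; reorder rows/cols to standard.

Folding the 11 weights λ_j+ρ into Ā_23 (reps in the given 3-coord order):

  [1] (2, 14, 1);  [2] (0, 7, 1);  [3] (8, 14, 0);  [4] (3, 5, 4);  [5] (3, 5, 4);  [6] (3, 5, 4);  [7] (3, 5, 4);  [8] (2, 14, 1);  [9] (3, 5, 4);  [10] (0, 7, 1);  [11] (8, 14, 0)

Grouping the 11 weights by Ā_23-representative: 4 linkage classes.

[[1, 8], [2, 10], [3, 11], [4, 5, 6, 7, 9]]


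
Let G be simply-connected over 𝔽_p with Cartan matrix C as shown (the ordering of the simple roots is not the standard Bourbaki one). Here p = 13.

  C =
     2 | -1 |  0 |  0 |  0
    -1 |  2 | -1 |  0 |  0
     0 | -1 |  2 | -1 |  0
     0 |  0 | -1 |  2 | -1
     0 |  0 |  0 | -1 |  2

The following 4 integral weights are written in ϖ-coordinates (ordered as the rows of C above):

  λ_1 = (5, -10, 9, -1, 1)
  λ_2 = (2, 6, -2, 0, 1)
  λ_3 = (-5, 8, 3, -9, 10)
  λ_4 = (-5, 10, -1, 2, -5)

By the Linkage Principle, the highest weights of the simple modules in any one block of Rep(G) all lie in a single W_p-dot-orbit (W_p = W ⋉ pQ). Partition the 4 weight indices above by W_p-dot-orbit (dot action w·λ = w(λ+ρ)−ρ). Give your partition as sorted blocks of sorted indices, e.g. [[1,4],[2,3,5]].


Cartan matrix: type A_5 (|W|=720); un-permuting the 5 rows.

Each λ_j+ρ reduced to Ā_13; 5-tuples below use C's row order:

  λ_1+ρ ↦ (3, 6, 1, 0, 2);  λ_2+ρ ↦ (3, 6, 1, 0, 2);  λ_3+ρ ↦ (1, 1, 4, 4, 0);  λ_4+ρ ↦ (3, 6, 1, 0, 2)

Grouping the 4 weights by Ā_13-representative: 2 linkage classes.

[[1, 2, 4], [3]]


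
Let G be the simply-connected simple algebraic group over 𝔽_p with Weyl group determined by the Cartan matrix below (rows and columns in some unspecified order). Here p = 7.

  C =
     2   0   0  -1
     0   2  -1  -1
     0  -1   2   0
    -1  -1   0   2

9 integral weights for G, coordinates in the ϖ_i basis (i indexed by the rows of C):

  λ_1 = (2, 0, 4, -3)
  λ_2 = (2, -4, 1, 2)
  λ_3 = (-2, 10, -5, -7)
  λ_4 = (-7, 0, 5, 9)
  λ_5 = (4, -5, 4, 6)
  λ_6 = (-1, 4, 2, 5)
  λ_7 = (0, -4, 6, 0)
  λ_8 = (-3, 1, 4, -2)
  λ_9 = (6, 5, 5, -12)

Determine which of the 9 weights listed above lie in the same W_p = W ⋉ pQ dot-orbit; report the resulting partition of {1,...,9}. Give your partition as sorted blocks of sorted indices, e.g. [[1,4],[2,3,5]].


Dynkin diagram of C (from the 6 off-diagonal −1 entries): A_4.

Folding the 9 weights λ_j+ρ into Ā_7 (reps in the given 4-coord order):

  1: (1, 1, 4, 1)
  2: (3, 2, 1, 0)
  3: (2, 0, 0, 1)
  4: (1, 0, 1, 3)
  5: (1, 1, 4, 1)
  6: (2, 0, 0, 1)
  7: (1, 1, 4, 1)
  8: (1, 1, 4, 1)
  9: (1, 1, 4, 1)

Partition of {1..9} into 4 W_7-dot-orbits:

[[1, 5, 7, 8, 9], [2], [3, 6], [4]]


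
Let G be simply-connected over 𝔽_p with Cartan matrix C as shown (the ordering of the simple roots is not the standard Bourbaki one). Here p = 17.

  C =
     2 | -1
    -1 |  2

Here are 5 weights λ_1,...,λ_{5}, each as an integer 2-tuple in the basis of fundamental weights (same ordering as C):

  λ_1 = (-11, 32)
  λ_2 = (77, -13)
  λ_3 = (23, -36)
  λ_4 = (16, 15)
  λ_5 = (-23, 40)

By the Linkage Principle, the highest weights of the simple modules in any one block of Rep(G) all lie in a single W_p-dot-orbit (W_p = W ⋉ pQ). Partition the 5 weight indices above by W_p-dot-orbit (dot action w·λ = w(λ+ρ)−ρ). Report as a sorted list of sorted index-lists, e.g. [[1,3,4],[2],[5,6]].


A_2 Cartan matrix, 2 simple roots permuted; ρ=(1,1).

λ_j+ρ reflected into Ā_17 (⟨·,θ^∨⟩≤17); 2-tuples as given:

  [1] (6, 1);  [2] (5, 2);  [3] (6, 1);  [4] (1, 0);  [5] (5, 2)

3 distinct reps among the 5 weights ⇒ 3 W_17-linkage classes:

[[1, 3], [2, 5], [4]]


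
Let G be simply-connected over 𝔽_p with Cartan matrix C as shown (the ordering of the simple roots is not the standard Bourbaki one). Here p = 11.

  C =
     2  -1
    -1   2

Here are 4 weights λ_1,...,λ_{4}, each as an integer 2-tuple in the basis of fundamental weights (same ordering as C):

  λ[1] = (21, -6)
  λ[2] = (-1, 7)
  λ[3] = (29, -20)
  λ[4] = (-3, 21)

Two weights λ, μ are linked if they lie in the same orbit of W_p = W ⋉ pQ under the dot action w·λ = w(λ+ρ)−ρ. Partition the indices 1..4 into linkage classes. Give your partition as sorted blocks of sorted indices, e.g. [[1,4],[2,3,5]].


C ↔ A_2 under row/col permutation; |W(A_2)| = 6.

Alcove-folded reps (p=11, 4 weights, presented ϖ-order):

  1: (0, 6);  2: (0, 8);  3: (0, 8);  4: (9, 0)

Partition of {1..4} into 3 W_11-dot-orbits:

[[1], [2, 3], [4]]


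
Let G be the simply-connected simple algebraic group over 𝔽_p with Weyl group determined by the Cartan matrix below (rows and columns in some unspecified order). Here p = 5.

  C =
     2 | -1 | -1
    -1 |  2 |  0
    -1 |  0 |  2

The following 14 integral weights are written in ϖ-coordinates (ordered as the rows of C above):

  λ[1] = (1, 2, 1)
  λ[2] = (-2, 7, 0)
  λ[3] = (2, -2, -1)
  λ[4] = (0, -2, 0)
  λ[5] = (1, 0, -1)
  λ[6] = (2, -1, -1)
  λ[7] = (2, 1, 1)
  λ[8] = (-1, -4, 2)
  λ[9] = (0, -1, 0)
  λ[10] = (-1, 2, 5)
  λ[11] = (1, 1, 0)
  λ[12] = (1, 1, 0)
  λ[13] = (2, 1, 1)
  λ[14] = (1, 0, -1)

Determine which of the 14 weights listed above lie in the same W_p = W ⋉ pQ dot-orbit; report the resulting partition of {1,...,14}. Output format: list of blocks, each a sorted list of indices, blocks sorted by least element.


Root system A_3: the 3×3 matrix C matches after relabeling.

Each λ_j+ρ reduced to Ā_5; 3-tuples below use C's row order:

    λ_1 → (2, 1, 0)
    λ_2 → (2, 2, 1)
    λ_3 → (2, 1, 0)
    λ_4 → (0, 1, 1)
    λ_5 → (2, 1, 0)
    λ_6 → (3, 0, 0)
    λ_7 → (3, 0, 0)
    λ_8 → (3, 0, 0)
    λ_9 → (1, 0, 1)
    λ_10 → (1, 0, 1)
    λ_11 → (2, 2, 1)
    λ_12 → (2, 2, 1)
    λ_13 → (3, 0, 0)
    λ_14 → (2, 1, 0)

These 14 weights hit 5 W_5-dot-orbits; sizes (4, 3, 1, 4, 2):

[[1, 3, 5, 14], [2, 11, 12], [4], [6, 7, 8, 13], [9, 10]]


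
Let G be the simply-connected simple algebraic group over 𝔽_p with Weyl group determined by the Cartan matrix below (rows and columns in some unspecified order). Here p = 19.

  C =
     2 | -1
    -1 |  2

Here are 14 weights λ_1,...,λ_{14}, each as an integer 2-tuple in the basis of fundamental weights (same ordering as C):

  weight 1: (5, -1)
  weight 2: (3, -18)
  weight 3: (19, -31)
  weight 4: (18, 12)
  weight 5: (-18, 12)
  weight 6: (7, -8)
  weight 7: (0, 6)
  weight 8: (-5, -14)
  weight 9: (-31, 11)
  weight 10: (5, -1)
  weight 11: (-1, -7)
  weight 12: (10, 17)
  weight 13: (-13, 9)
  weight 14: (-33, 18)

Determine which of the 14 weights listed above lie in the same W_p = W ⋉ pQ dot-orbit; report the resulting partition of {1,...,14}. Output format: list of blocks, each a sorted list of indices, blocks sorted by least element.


Dynkin diagram of C (from the 2 off-diagonal −1 entries): A_2.

Alcove-folded reps (p=19, 14 weights, presented ϖ-order):

  [1] (6, 0);  [2] (13, 4);  [3] (1, 8);  [4] (6, 0);  [5] (13, 4);  [6] (1, 7);  [7] (1, 7);  [8] (13, 4);  [9] (1, 7);  [10] (6, 0);  [11] (6, 0);  [12] (1, 8);  [13] (10, 2);  [14] (6, 0)

These 14 weights hit 5 W_19-dot-orbits; sizes (5, 3, 2, 3, 1):

[[1, 4, 10, 11, 14], [2, 5, 8], [3, 12], [6, 7, 9], [13]]


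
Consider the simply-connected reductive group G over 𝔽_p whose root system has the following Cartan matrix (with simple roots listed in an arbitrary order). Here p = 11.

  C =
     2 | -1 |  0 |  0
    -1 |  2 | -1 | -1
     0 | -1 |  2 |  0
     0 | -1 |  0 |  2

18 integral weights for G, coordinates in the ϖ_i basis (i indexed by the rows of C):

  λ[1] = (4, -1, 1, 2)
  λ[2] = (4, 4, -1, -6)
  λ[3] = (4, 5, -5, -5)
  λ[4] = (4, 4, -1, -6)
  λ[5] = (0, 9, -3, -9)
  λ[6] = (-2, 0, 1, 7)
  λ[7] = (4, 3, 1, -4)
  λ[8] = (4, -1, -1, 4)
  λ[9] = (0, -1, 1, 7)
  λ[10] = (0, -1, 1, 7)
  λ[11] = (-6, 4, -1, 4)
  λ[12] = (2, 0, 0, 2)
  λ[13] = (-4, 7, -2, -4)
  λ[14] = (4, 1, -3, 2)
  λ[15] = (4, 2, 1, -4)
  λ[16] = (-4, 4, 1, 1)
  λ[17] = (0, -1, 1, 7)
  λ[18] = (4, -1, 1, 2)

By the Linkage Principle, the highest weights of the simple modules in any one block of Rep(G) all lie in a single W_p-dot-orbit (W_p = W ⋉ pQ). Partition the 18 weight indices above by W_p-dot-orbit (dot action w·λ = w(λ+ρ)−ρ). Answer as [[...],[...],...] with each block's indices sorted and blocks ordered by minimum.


Type D_4, rank 4, |W|=192; reorder rows/cols to standard.

W_11-reps of the 18 weights in Ā_11 (same 4-coord order as C):

  1: (5, 0, 2, 3);  2: (5, 0, 0, 5);  3: (3, 2, 2, 2);  4: (5, 0, 0, 5);  5: (1, 0, 2, 8);  6: (1, 0, 2, 8);  7: (5, 0, 2, 3);  8: (5, 0, 0, 5);  9: (1, 0, 2, 8);  10: (1, 0, 2, 8);  11: (5, 0, 0, 5);  12: (3, 1, 1, 3);  13: (3, 1, 1, 3);  14: (5, 0, 2, 3);  15: (5, 0, 2, 3);  16: (3, 2, 2, 2);  17: (1, 0, 2, 8);  18: (5, 0, 2, 3)

These 18 weights hit 5 W_11-dot-orbits; sizes (5, 4, 2, 5, 2):

[[1, 7, 14, 15, 18], [2, 4, 8, 11], [3, 16], [5, 6, 9, 10, 17], [12, 13]]


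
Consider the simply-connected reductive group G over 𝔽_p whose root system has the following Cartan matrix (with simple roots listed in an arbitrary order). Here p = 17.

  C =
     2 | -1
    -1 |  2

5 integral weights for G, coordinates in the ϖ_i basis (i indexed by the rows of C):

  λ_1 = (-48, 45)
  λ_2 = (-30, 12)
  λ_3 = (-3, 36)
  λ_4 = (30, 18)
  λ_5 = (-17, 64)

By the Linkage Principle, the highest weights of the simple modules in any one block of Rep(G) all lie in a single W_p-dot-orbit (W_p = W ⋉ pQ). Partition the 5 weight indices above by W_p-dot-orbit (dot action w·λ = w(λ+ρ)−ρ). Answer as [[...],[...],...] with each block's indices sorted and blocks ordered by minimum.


A_2 Cartan matrix, 2 simple roots permuted; ρ=(1,1).

Ā_17 reps of the 5 weights (A_2, coords as presented):

  λ_1+ρ ↦ (1, 4);  λ_2+ρ ↦ (1, 4);  λ_3+ρ ↦ (14, 2);  λ_4+ρ ↦ (14, 2);  λ_5+ρ ↦ (14, 2)

Grouping the 5 weights by Ā_17-representative: 2 linkage classes.

[[1, 2], [3, 4, 5]]


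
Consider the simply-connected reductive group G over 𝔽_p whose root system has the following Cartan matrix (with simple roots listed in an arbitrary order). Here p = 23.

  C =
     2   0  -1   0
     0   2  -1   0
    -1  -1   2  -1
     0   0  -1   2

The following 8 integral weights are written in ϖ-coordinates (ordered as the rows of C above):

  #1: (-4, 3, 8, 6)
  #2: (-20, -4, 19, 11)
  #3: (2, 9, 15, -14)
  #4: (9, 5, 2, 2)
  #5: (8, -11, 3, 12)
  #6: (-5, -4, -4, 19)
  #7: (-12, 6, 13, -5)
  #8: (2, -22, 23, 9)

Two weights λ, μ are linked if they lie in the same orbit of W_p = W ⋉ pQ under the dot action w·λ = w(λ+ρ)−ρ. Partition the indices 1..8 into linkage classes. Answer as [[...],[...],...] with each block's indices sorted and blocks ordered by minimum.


Cartan matrix: type D_4 (|W|=192); un-permuting the 4 rows.

Alcove-folded reps (p=23, 8 weights, presented ϖ-order):

  [1] (3, 4, 3, 7) · [2] (10, 6, 1, 3) · [3] (3, 4, 3, 7) · [4] (10, 6, 1, 3) · [5] (3, 4, 3, 7) · [6] (3, 4, 3, 7) · [7] (10, 6, 1, 3) · [8] (10, 6, 1, 3)

Partition of {1..8} into 2 W_23-dot-orbits:

[[1, 3, 5, 6], [2, 4, 7, 8]]


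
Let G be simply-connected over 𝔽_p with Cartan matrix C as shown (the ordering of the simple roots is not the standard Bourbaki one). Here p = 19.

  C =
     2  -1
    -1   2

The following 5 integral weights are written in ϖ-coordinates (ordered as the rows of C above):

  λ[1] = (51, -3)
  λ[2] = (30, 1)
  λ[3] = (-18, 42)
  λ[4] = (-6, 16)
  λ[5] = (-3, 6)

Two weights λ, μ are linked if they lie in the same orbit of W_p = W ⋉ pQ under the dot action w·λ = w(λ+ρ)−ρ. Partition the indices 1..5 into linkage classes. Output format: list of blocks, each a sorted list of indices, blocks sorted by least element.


A_2 Cartan matrix, 2 simple roots permuted; ρ=(1,1).

W_19-reps of the 5 weights in Ā_19 (same 2-coord order as C):

  [1] (2, 5);  [2] (5, 12);  [3] (2, 5);  [4] (5, 12);  [5] (2, 5)

Grouping the 5 weights by Ā_19-representative: 2 linkage classes.

[[1, 3, 5], [2, 4]]


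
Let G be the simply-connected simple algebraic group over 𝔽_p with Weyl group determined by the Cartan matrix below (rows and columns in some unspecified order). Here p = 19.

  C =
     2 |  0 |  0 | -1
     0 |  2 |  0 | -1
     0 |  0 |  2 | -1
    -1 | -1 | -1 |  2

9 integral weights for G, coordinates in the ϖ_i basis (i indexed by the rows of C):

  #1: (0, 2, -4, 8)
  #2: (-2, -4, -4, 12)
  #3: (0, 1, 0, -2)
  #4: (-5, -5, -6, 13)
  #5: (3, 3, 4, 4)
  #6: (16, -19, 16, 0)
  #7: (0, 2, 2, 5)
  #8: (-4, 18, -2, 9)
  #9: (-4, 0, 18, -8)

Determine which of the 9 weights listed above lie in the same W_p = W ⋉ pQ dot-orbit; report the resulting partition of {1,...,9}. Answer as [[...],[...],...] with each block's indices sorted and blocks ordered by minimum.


D_4 Cartan matrix, 4 simple roots permuted; ρ=(1,1,1,1).

Ā_19 reps of the 9 weights (D_4, coords as presented):

  λ_1 → (1, 3, 3, 6);  λ_2 → (1, 3, 3, 6);  λ_3 → (0, 1, 0, 1);  λ_4 → (4, 4, 5, 1);  λ_5 → (4, 4, 5, 1);  λ_6 → (0, 1, 0, 1);  λ_7 → (1, 3, 3, 6);  λ_8 → (1, 3, 3, 6);  λ_9 → (1, 3, 3, 6)

Grouping the 9 weights by Ā_19-representative: 3 linkage classes.

[[1, 2, 7, 8, 9], [3, 6], [4, 5]]


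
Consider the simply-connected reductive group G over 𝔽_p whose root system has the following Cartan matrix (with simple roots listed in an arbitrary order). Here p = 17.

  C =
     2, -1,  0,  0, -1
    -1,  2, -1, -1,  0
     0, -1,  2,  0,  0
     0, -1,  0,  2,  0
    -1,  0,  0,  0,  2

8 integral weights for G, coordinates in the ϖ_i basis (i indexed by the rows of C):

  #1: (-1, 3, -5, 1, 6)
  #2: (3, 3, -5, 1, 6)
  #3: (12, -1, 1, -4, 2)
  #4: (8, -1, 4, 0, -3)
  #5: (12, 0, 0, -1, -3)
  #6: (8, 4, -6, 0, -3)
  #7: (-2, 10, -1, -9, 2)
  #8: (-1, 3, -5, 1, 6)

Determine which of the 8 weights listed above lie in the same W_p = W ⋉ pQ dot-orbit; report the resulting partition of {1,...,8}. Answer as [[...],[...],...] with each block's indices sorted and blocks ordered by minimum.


Root system D_5: the 5×5 matrix C matches after relabeling.

Each λ_j+ρ reduced to Ā_17; 5-tuples below use C's row order:

  1: (0, 0, 4, 2, 7)
  2: (0, 0, 4, 2, 7)
  3: (1, 1, 1, 0, 2)
  4: (2, 0, 5, 1, 2)
  5: (1, 1, 1, 0, 2)
  6: (2, 0, 5, 1, 2)
  7: (1, 2, 0, 8, 2)
  8: (0, 0, 4, 2, 7)

The 8 indices split into 4 linkage classes (same alcove rep ⇔ same W_17-dot-orbit):

[[1, 2, 8], [3, 5], [4, 6], [7]]


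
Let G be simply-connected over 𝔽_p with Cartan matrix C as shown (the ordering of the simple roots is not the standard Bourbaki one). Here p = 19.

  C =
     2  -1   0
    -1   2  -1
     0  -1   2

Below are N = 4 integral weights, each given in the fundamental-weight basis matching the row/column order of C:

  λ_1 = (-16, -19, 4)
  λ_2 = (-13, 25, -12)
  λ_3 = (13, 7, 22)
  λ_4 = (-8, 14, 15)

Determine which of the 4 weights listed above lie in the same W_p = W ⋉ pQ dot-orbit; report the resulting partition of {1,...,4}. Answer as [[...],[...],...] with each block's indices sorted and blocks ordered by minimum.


Root system A_3: the 3×3 matrix C matches after relabeling.

Alcove-folded reps (p=19, 4 weights, presented ϖ-order):

  1: (9, 4, 1)
  2: (5, 3, 4)
  3: (5, 3, 4)
  4: (5, 3, 4)

Partition of {1..4} into 2 W_19-dot-orbits:

[[1], [2, 3, 4]]


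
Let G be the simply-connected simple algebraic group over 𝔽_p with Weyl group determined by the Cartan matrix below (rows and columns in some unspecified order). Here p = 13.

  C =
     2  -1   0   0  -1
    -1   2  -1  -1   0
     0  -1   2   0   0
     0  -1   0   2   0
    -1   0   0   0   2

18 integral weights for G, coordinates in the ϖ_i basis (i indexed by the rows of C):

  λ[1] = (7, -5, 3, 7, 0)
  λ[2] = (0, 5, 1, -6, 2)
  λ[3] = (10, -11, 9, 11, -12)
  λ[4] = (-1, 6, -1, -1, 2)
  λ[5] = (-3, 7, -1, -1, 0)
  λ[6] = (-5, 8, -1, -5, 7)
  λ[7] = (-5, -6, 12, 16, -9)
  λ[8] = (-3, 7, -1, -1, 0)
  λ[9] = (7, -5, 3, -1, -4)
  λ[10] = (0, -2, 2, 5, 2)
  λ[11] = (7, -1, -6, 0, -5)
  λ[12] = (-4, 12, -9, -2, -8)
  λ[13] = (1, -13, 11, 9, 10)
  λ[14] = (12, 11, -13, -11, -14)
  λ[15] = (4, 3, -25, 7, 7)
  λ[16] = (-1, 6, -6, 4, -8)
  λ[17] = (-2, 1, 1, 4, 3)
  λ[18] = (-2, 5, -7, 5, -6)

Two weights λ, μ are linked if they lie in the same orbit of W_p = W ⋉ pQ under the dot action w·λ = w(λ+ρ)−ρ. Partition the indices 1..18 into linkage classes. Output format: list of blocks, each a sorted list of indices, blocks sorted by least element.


Type D_5, rank 5, |W|=1920; reorder rows/cols to standard.

Alcove-folded reps (p=13, 18 weights, presented ϖ-order):

  [1] (1, 0, 0, 4, 3)
  [2] (0, 1, 2, 5, 3)
  [3] (0, 0, 0, 2, 1)
  [4] (3, 3, 0, 0, 1)
  [5] (1, 5, 0, 0, 0)
  [6] (1, 0, 0, 4, 3)
  [7] (1, 0, 0, 4, 3)
  [8] (1, 5, 0, 0, 0)
  [9] (1, 0, 0, 4, 3)
  [10] (0, 1, 2, 5, 3)
  [11] (1, 0, 0, 4, 3)
  [12] (0, 1, 2, 5, 3)
  [13] (0, 0, 0, 2, 1)
  [14] (0, 0, 0, 2, 1)
  [15] (0, 1, 4, 2, 4)
  [16] (1, 5, 0, 0, 0)
  [17] (0, 1, 2, 5, 3)
  [18] (1, 5, 0, 0, 0)

Partition of {1..18} into 6 W_13-dot-orbits:

[[1, 6, 7, 9, 11], [2, 10, 12, 17], [3, 13, 14], [4], [5, 8, 16, 18], [15]]


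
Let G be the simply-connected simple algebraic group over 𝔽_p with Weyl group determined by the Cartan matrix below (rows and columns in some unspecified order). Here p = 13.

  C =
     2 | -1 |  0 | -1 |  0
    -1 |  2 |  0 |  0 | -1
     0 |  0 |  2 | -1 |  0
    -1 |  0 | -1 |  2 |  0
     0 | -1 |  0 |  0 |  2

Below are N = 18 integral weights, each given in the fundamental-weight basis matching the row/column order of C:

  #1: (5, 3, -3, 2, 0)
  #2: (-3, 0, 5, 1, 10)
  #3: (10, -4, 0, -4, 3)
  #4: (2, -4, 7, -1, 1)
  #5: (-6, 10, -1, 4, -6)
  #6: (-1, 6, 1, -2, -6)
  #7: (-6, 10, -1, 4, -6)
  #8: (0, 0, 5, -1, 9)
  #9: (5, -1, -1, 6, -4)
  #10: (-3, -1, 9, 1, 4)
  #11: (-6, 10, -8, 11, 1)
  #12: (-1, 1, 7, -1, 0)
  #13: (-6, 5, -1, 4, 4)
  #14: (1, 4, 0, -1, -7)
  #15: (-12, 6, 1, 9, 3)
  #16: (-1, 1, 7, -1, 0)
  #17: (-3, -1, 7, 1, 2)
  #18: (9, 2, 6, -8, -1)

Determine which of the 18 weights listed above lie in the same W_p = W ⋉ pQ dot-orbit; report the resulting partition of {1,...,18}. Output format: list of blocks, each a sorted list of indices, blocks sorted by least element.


C ↔ A_5 under row/col permutation; |W(A_5)| = 720.

W_13-reps of the 18 weights in Ā_13 (same 5-coord order as C):

  λ_1+ρ ↦ (6, 4, 1, 1, 0) · λ_2+ρ ↦ (1, 1, 1, 0, 5) · λ_3+ρ ↦ (5, 3, 2, 1, 1) · λ_4+ρ ↦ (0, 2, 8, 0, 1) · λ_5+ρ ↦ (5, 1, 0, 0, 5) · λ_6+ρ ↦ (1, 1, 1, 0, 5) · λ_7+ρ ↦ (5, 1, 0, 0, 5) · λ_8+ρ ↦ (1, 1, 1, 0, 5) · λ_9+ρ ↦ (3, 3, 0, 7, 0) · λ_10+ρ ↦ (0, 2, 8, 0, 1) · λ_11+ρ ↦ (5, 1, 0, 0, 5) · λ_12+ρ ↦ (0, 2, 8, 0, 1) · λ_13+ρ ↦ (5, 1, 0, 0, 5) · λ_14+ρ ↦ (1, 1, 1, 0, 5) · λ_15+ρ ↦ (6, 4, 1, 1, 0) · λ_16+ρ ↦ (0, 2, 8, 0, 1) · λ_17+ρ ↦ (0, 2, 8, 0, 1) · λ_18+ρ ↦ (3, 3, 0, 7, 0)

The 18 indices split into 6 linkage classes (same alcove rep ⇔ same W_13-dot-orbit):

[[1, 15], [2, 6, 8, 14], [3], [4, 10, 12, 16, 17], [5, 7, 11, 13], [9, 18]]


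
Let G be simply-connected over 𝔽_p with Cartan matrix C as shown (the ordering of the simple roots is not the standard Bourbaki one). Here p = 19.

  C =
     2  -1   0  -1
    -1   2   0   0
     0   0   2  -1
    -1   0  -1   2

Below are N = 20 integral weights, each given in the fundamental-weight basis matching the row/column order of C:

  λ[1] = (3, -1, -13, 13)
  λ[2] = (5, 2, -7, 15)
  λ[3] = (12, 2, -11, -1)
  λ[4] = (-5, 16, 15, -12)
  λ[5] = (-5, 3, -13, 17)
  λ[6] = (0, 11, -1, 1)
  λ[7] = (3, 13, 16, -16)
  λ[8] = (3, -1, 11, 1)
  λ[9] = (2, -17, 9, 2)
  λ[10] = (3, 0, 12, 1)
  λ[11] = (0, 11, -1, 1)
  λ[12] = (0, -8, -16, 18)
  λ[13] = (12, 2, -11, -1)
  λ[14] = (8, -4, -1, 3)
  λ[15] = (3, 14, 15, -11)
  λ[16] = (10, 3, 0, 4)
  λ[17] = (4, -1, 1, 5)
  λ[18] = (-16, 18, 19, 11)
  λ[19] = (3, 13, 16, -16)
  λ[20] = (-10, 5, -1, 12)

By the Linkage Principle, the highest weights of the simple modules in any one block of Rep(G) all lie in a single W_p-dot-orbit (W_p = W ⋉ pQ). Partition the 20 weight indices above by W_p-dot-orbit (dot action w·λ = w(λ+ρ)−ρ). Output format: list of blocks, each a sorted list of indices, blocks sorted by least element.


C ↔ A_4 under row/col permutation; |W(A_4)| = 120.

λ_j+ρ reflected into Ā_19 (⟨·,θ^∨⟩≤19); 4-tuples as given:

  λ_1+ρ ↦ (4, 0, 12, 2) · λ_2+ρ ↦ (3, 3, 0, 10) · λ_3+ρ ↦ (3, 3, 0, 10) · λ_4+ρ ↦ (11, 2, 1, 4) · λ_5+ρ ↦ (4, 0, 12, 2) · λ_6+ρ ↦ (1, 12, 0, 2) · λ_7+ρ ↦ (11, 2, 1, 4) · λ_8+ρ ↦ (4, 0, 12, 2) · λ_9+ρ ↦ (3, 3, 0, 10) · λ_10+ρ ↦ (4, 0, 12, 2) · λ_11+ρ ↦ (1, 12, 0, 2) · λ_12+ρ ↦ (4, 0, 12, 2) · λ_13+ρ ↦ (3, 3, 0, 10) · λ_14+ρ ↦ (6, 3, 0, 4) · λ_15+ρ ↦ (6, 3, 0, 4) · λ_16+ρ ↦ (11, 2, 1, 4) · λ_17+ρ ↦ (5, 0, 2, 6) · λ_18+ρ ↦ (1, 12, 0, 2) · λ_19+ρ ↦ (11, 2, 1, 4) · λ_20+ρ ↦ (6, 3, 0, 4)

Linkage partition of the 20 weights (6 classes, p=19):

[[1, 5, 8, 10, 12], [2, 3, 9, 13], [4, 7, 16, 19], [6, 11, 18], [14, 15, 20], [17]]


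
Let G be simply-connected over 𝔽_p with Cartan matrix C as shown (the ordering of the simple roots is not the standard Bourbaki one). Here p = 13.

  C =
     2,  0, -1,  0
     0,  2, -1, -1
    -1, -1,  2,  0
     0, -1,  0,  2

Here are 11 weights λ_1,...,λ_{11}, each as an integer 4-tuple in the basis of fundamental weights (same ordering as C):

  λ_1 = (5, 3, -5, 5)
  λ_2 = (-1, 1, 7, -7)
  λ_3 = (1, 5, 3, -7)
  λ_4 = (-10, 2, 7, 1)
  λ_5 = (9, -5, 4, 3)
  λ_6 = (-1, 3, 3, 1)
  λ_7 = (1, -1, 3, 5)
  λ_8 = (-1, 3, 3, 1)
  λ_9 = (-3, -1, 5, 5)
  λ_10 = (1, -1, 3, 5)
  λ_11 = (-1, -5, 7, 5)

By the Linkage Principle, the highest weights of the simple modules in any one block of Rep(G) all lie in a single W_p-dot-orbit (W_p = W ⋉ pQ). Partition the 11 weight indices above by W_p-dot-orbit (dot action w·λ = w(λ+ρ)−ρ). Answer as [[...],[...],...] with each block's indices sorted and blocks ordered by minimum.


Type A_4, rank 4, |W|=120; reorder rows/cols to standard.

W_13-reps of the 11 weights in Ā_13 (same 4-coord order as C):

  λ_1+ρ ↦ (2, 0, 4, 6)
  λ_2+ρ ↦ (0, 4, 4, 2)
  λ_3+ρ ↦ (2, 0, 4, 6)
  λ_4+ρ ↦ (8, 2, 1, 2)
  λ_5+ρ ↦ (8, 2, 1, 2)
  λ_6+ρ ↦ (0, 4, 4, 2)
  λ_7+ρ ↦ (2, 0, 4, 6)
  λ_8+ρ ↦ (0, 4, 4, 2)
  λ_9+ρ ↦ (2, 0, 4, 6)
  λ_10+ρ ↦ (2, 0, 4, 6)
  λ_11+ρ ↦ (0, 4, 4, 2)

Grouping the 11 weights by Ā_13-representative: 3 linkage classes.

[[1, 3, 7, 9, 10], [2, 6, 8, 11], [4, 5]]


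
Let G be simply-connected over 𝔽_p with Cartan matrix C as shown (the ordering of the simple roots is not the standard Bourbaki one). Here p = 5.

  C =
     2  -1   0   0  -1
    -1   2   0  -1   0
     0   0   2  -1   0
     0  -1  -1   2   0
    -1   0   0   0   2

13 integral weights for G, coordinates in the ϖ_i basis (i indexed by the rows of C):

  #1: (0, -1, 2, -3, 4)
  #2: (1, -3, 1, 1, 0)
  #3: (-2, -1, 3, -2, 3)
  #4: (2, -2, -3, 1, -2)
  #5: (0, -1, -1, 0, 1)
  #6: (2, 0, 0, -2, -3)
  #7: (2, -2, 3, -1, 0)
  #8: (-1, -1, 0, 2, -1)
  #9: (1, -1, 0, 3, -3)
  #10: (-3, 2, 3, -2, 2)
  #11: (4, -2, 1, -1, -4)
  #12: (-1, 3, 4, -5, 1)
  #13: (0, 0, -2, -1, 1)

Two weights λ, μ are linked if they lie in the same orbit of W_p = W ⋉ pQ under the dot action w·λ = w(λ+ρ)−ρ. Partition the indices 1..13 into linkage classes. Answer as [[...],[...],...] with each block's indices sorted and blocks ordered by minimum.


A_5 Cartan matrix, 5 simple roots permuted; ρ=(1,1,1,1,1).

W_5-reps of the 13 weights in Ā_5 (same 5-coord order as C):

  λ_1+ρ ↦ (1, 0, 0, 1, 2) · λ_2+ρ ↦ (0, 2, 2, 0, 1) · λ_3+ρ ↦ (1, 0, 1, 1, 1) · λ_4+ρ ↦ (1, 0, 1, 1, 1) · λ_5+ρ ↦ (1, 0, 0, 1, 2) · λ_6+ρ ↦ (1, 0, 0, 1, 2) · λ_7+ρ ↦ (1, 0, 1, 1, 1) · λ_8+ρ ↦ (0, 0, 1, 3, 0) · λ_9+ρ ↦ (0, 0, 1, 3, 0) · λ_10+ρ ↦ (1, 0, 1, 1, 1) · λ_11+ρ ↦ (1, 0, 0, 1, 2) · λ_12+ρ ↦ (0, 0, 1, 3, 0) · λ_13+ρ ↦ (1, 0, 0, 1, 2)

Grouping the 13 weights by Ā_5-representative: 4 linkage classes.

[[1, 5, 6, 11, 13], [2], [3, 4, 7, 10], [8, 9, 12]]


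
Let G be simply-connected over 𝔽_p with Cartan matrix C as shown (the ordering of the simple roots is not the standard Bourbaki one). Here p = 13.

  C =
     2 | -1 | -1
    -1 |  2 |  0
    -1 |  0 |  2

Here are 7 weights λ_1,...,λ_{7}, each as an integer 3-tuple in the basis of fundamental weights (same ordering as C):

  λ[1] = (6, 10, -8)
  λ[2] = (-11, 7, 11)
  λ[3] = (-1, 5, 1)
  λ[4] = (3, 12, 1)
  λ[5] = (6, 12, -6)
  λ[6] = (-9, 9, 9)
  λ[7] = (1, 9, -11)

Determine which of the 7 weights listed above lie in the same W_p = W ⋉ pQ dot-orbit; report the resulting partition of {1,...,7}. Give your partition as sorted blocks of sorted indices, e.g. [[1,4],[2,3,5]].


Dynkin diagram of C (from the 4 off-diagonal −1 entries): A_3.

Alcove-folded reps (p=13, 7 weights, presented ϖ-order):

    λ_1+ρ ↦ (0, 6, 2)
    λ_2+ρ ↦ (8, 2, 2)
    λ_3+ρ ↦ (0, 6, 2)
    λ_4+ρ ↦ (0, 7, 4)
    λ_5+ρ ↦ (0, 6, 2)
    λ_6+ρ ↦ (8, 2, 2)
    λ_7+ρ ↦ (8, 2, 2)

Linkage partition of the 7 weights (3 classes, p=13):

[[1, 3, 5], [2, 6, 7], [4]]


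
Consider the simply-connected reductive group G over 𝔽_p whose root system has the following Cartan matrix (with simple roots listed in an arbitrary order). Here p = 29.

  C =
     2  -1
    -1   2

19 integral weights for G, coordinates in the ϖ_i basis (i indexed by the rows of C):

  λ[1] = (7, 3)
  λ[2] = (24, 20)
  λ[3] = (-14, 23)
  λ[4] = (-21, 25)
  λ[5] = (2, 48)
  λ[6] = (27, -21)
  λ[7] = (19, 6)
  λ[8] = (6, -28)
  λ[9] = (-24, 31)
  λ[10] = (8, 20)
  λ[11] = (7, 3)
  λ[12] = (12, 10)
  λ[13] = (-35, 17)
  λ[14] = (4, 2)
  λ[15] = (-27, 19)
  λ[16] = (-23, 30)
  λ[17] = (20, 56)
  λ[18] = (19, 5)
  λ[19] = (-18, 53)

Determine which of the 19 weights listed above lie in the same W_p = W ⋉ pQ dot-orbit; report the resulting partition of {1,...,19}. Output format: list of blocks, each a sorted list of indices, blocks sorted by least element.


C ↔ A_2 under row/col permutation; |W(A_2)| = 6.

Each λ_j+ρ reduced to Ā_29; 2-tuples below use C's row order:

  λ_1 → (8, 4);  λ_2 → (8, 4);  λ_3 → (13, 11);  λ_4 → (20, 6);  λ_5 → (20, 6);  λ_6 → (8, 20);  λ_7 → (20, 7);  λ_8 → (20, 7);  λ_9 → (20, 6);  λ_10 → (8, 20);  λ_11 → (8, 4);  λ_12 → (13, 11);  λ_13 → (13, 11);  λ_14 → (5, 3);  λ_15 → (20, 6);  λ_16 → (20, 7);  λ_17 → (8, 20);  λ_18 → (20, 6);  λ_19 → (8, 4)

6 distinct reps among the 19 weights ⇒ 6 W_29-linkage classes:

[[1, 2, 11, 19], [3, 12, 13], [4, 5, 9, 15, 18], [6, 10, 17], [7, 8, 16], [14]]
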